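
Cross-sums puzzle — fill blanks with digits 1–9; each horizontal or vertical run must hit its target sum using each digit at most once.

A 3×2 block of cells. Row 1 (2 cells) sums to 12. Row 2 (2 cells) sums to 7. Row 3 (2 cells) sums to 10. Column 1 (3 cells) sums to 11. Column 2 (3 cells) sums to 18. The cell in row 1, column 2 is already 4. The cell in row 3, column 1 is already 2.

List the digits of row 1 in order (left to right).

8 4

(1,1) = 12 − 4 = 8 completes the 12 across.
(2,1) = 11 − 10 = 1 completes the 11 down.
(2,2) = 7 − 1 = 6 completes the 7 across.
(3,2) = 10 − 2 = 8 completes the 10 across.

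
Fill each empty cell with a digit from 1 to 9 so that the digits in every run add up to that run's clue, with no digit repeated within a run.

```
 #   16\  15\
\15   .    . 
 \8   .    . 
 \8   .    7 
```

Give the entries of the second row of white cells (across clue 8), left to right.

R1C2 = 6: the only remaining digit allowed by both the 15 across and the 15 down.
R2C2 = 15 − 13 = 2 completes the 15 down.
R3C1 = 8 − 7 = 1 completes the 8 across.
R1C1 = 15 − 6 = 9 completes the 15 across.
R2C1 = 8 − 2 = 6 completes the 8 across.

6 2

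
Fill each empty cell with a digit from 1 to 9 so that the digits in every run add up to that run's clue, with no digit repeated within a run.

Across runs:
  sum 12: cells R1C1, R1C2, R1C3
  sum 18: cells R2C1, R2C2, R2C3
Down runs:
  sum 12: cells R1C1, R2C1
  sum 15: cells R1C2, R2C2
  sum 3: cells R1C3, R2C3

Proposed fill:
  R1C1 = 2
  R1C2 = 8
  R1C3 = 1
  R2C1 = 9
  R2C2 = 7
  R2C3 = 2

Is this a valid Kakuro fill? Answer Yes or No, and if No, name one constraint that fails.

No — the down run R1C1–R2C1 sums to 11, not 12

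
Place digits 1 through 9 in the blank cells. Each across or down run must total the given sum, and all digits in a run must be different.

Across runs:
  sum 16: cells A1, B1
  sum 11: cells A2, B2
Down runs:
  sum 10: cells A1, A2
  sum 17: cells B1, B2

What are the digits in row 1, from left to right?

16 in 2 cells must be {7,9}; 17 in 2 cells must be {8,9}.
The 16 across and the 17 down share only 9, so B1 = 9.
B2 = 17 − 9 = 8 completes the 17 down.
A1 = 16 − 9 = 7 completes the 16 across.
A2 = 11 − 8 = 3 completes the 11 across.

7, 9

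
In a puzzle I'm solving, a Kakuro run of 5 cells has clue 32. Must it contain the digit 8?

Yes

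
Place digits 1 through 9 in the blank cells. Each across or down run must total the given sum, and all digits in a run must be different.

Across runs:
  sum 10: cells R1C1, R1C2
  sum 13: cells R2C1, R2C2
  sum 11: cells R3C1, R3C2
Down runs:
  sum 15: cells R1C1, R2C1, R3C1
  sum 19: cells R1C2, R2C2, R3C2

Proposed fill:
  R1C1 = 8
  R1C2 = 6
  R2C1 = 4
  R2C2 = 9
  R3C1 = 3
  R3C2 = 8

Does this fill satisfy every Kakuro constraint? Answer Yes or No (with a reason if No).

No — the across run R1C1–R1C2 sums to 14, not 10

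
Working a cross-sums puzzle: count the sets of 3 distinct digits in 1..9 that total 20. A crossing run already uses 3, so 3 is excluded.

3

3 distinct digits from 1–9 sum between 6 and 24.
Dropping sets that contain 3.
Enumerating: {4,7,9}, {5,6,9}, {5,7,8}.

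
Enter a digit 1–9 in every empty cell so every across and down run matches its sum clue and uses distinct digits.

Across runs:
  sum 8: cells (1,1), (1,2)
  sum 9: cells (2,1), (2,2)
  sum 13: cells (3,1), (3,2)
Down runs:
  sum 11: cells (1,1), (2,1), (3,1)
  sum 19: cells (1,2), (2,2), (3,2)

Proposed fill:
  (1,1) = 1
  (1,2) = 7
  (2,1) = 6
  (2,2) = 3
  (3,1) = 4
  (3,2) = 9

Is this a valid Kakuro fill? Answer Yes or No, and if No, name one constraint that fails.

Yes

Across: 1+7=8; 6+3=9; 4+9=13. Down: 1+6+4=11; 7+3+9=19. No digit repeats within any run.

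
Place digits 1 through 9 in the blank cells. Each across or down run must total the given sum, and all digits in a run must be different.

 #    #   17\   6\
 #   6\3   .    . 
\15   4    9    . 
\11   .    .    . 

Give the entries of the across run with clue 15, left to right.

4, 9, 2

3 in 2 cells must be {1,2}; 6 in 3 cells must be {1,2,3}.
R2C3 = 15 − 13 = 2 completes the 15 across.
R3C1 = 6 − 4 = 2 completes the 6 down.
Given what's placed, R1C3 must be 1 to fit the 3 across and 6 down.
R3C3 = 6 − 3 = 3 completes the 6 down.
R1C2 = 3 − 1 = 2 completes the 3 across.
R3C2 = 11 − 5 = 6 completes the 11 across.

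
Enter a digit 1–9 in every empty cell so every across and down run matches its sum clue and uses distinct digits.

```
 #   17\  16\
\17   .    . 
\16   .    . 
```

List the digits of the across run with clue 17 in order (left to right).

8 9

17 in 2 cells must be {8,9}; 16 in 2 cells must be {7,9}.
The 17 across and the 16 down share only 9, so R1C2 = 9.
The 16 across and the 17 down share only 9, so R2C1 = 9.
R2C2 = 16 − 9 = 7 completes the 16 across.
R1C1 = 17 − 9 = 8 completes the 17 across.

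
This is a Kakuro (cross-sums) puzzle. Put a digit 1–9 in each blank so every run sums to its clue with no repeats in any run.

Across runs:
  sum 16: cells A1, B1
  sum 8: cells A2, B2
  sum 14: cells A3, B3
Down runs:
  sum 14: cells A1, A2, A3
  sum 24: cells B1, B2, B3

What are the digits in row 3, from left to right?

16 in 2 cells must be {7,9}; 24 in 3 cells must be {7,8,9}.
The 8 across and the 24 down share only 7, so B2 = 7.
Given what's placed, B1 must be 9 to fit the 16 across and 24 down.
A2 = 8 − 7 = 1 completes the 8 across.
B3 = 24 − 16 = 8 completes the 24 down.
A1 = 16 − 9 = 7 completes the 16 across.
A3 = 14 − 8 = 6 completes the 14 across.

6, 8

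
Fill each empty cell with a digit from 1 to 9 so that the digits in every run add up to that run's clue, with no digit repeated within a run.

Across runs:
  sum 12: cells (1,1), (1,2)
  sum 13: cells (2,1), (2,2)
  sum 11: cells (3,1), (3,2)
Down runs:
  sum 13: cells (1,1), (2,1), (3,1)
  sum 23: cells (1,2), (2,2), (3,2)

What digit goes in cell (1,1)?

23 in 3 cells must be {6,8,9}.
Nothing is forced directly, so branch on (3,2), whose candidates are 6 or 8 or 9. If (3,2) = 6: that forces (3,1) = 5, (1,1) = 7, after which (1,2) would have to be in {5} for the 12 across but in {8,9} for the 23 down — contradiction. If (3,2) = 8: that forces (1,2) = 9, (2,2) = 6, (3,1) = 3, after which (1,1) would have to be in {3} for the 12 across but in {1,2,4,6,8,9} for the 13 down — contradiction. So (3,2) = 9.
Given what's placed, (1,2) must be 8 to fit the 12 across and 23 down.
(2,2) = 23 − 17 = 6 completes the 23 down.
(3,1) = 11 − 9 = 2 completes the 11 across.
(1,1) = 12 − 8 = 4 completes the 12 across.
(2,1) = 13 − 6 = 7 completes the 13 across.

4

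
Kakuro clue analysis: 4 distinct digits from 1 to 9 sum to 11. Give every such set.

4 distinct digits from 1–9 sum between 10 and 30.
Only one set works: {1,2,3,5}.

{1,2,3,5}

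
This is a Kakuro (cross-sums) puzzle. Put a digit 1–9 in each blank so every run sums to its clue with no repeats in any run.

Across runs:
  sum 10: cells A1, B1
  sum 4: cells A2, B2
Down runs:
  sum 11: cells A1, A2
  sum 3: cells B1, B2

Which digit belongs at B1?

2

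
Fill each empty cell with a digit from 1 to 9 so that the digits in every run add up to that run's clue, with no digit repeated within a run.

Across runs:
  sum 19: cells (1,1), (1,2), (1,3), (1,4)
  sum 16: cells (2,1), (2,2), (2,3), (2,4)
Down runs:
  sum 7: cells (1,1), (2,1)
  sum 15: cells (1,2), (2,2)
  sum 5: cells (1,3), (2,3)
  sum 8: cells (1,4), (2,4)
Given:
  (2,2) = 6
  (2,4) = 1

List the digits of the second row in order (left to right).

5 6 4 1

(1,2) = 15 − 6 = 9 completes the 15 down.
(1,4) = 8 − 1 = 7 completes the 8 down.
No cell is forced outright now. (2,3) can only be 2 or 4 (the digits allowed by both its 16 across and its 5 down). If (2,3) = 2: then (1,3) would have to be in {1,2} for the 19 across but in {3} for the 5 down — contradiction. So (2,3) = 4.
(1,3) = 5 − 4 = 1 completes the 5 down.
(2,1) = 16 − 11 = 5 completes the 16 across.
(1,1) = 19 − 17 = 2 completes the 19 across.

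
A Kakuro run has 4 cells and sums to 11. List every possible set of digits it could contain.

{1,2,3,5}

4 distinct digits from 1–9 sum between 10 and 30.
Only one set works: {1,2,3,5}.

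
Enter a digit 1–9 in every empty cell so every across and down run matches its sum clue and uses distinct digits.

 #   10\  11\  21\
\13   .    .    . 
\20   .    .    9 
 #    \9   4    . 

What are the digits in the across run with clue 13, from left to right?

4 2 7

R3C3 = 9 − 4 = 5 completes the 9 across.
R1C3 = 21 − 14 = 7 completes the 21 down.
No cell is forced outright now. R2C2 can only be 5 or 6 (the digits allowed by both its 20 across and its 11 down). If R2C2 = 6: that forces R1C2 = 1, after which R2C1 would have to be in {5} for the 20 across but in {1,2,3,4,6,7,8,9} for the 10 down — contradiction. So R2C2 = 5.
R1C2 = 11 − 9 = 2 completes the 11 down.
R2C1 = 20 − 14 = 6 completes the 20 across.
R1C1 = 13 − 9 = 4 completes the 13 across.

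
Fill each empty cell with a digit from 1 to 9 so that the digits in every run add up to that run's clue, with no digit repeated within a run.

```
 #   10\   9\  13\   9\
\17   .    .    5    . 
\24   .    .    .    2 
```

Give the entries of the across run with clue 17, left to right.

R1C4 = 9 − 2 = 7 completes the 9 down.
R2C3 = 13 − 5 = 8 completes the 13 down.
R2C1 = 9: the only remaining digit allowed by both the 24 across and the 10 down.
R2C2 = 24 − 19 = 5 completes the 24 across.
R1C1 = 10 − 9 = 1 completes the 10 down.
R1C2 = 17 − 13 = 4 completes the 17 across.

1, 4, 5, 7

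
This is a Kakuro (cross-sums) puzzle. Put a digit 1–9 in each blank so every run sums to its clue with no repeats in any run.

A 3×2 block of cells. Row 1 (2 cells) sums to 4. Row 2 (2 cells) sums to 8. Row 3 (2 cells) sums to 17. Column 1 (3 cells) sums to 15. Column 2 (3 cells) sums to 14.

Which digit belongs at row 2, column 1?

4 in 2 cells must be {1,3}; 17 in 2 cells must be {8,9}.
Nothing is forced directly, so branch on (1,1), whose candidates are 1 or 3. If (1,1) = 3: that forces (1,2) = 1, (3,1) = 8, (3,2) = 9, after which (2,1) would have to be in {1,2,3,5,6,7} for the 8 across but in {4} for the 15 down — contradiction. So (1,1) = 1.
(1,2) = 4 − 1 = 3 completes the 4 across.
Given what's placed, (3,2) must be 9 to fit the 17 across and 14 down.
(2,2) = 14 − 12 = 2 completes the 14 down.
(3,1) = 17 − 9 = 8 completes the 17 across.
(2,1) = 8 − 2 = 6 completes the 8 across.

6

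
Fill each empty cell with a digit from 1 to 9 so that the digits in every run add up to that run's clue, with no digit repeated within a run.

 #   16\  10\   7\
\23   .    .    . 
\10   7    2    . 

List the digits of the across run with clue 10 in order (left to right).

7 2 1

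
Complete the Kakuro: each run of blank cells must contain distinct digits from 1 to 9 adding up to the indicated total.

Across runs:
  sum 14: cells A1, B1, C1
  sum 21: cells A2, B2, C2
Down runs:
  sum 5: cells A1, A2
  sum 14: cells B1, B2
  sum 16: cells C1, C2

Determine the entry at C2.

9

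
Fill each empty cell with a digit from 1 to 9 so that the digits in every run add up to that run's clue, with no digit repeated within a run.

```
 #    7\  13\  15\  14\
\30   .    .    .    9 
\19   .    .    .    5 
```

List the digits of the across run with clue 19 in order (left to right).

30 in 4 cells must be {6,7,8,9}.
Given what's placed, R1C1 must be 6 to fit the 30 across and 7 down.
R2C1 = 7 − 6 = 1 completes the 7 down.
Nothing is forced directly, so branch on R1C2, whose candidates are 7 or 8. If R1C2 = 8: that forces R1C3 = 7, after which R2C2 would have to be in {4,6,7,9} for the 19 across but in {5} for the 13 down — contradiction. So R1C2 = 7.
R1C3 = 30 − 22 = 8 completes the 30 across.
R2C2 = 13 − 7 = 6 completes the 13 down.
R2C3 = 19 − 12 = 7 completes the 19 across.

1 6 7 5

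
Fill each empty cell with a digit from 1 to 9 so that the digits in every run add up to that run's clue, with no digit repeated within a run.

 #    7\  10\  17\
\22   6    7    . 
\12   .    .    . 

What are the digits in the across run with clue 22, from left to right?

17 in 2 cells must be {8,9}.
R1C3 = 22 − 13 = 9 completes the 22 across.
R2C1 = 7 − 6 = 1 completes the 7 down.
R2C2 = 10 − 7 = 3 completes the 10 down.
R2C3 = 12 − 4 = 8 completes the 12 across.

6, 7, 9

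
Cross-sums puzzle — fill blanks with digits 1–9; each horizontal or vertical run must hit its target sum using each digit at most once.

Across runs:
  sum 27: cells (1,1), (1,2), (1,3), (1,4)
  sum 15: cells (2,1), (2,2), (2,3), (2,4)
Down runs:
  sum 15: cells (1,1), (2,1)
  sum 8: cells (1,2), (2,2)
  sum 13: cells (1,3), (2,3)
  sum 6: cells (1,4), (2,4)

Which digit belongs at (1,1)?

7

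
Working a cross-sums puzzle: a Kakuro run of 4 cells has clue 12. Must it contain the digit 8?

No

Counterexample: {1,2,3,6} sums to 12 without using 8.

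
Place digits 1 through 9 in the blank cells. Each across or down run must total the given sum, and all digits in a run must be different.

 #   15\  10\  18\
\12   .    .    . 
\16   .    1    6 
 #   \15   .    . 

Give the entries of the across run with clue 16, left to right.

R2C1 = 16 − 7 = 9 completes the 16 across.
R1C1 = 15 − 9 = 6 completes the 15 down.
Nothing is forced directly, so branch on R1C3, whose candidates are 4 or 5. If R1C3 = 5: then R1C2 would have to be in {1} for the 12 across but in {2,3,4,5,6,7} for the 10 down — contradiction. So R1C3 = 4.
R1C2 = 12 − 10 = 2 completes the 12 across.
R3C2 = 10 − 3 = 7 completes the 10 down.
R3C3 = 15 − 7 = 8 completes the 15 across.

9, 1, 6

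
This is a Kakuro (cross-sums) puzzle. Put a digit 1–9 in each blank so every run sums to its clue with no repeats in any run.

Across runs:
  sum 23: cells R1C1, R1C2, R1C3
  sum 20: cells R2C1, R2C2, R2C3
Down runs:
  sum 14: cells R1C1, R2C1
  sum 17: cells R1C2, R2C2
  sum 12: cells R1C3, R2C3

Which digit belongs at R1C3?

23 in 3 cells must be {6,8,9}; 17 in 2 cells must be {8,9}.
Nothing is forced directly, so branch on R1C2, whose candidates are 8 or 9. If R1C2 = 9: that forces R1C3 = 8, R2C2 = 8, after which R2C3 would have to be in {3,5,7,9} for the 20 across but in {4} for the 12 down — contradiction. So R1C2 = 8.
Given what's placed, R1C3 must be 9 to fit the 23 across and 12 down.
R2C2 = 17 − 8 = 9 completes the 17 down.
R2C3 = 12 − 9 = 3 completes the 12 down.
R1C1 = 23 − 17 = 6 completes the 23 across.
R2C1 = 20 − 12 = 8 completes the 20 across.

9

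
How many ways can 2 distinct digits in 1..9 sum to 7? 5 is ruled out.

2

2 distinct digits from 1–9 sum between 3 and 17.
Dropping sets that contain 5.
Enumerating: {1,6}, {3,4}.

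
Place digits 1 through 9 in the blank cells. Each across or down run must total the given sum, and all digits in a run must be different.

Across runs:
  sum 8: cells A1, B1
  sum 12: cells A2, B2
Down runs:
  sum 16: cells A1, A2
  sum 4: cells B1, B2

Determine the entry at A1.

7

16 in 2 cells must be {7,9}; 4 in 2 cells must be {1,3}.
The 8 across and the 16 down share only 7, so A1 = 7.
B1 = 8 − 7 = 1 completes the 8 across.
A2 = 16 − 7 = 9 completes the 16 down.
B2 = 12 − 9 = 3 completes the 12 across.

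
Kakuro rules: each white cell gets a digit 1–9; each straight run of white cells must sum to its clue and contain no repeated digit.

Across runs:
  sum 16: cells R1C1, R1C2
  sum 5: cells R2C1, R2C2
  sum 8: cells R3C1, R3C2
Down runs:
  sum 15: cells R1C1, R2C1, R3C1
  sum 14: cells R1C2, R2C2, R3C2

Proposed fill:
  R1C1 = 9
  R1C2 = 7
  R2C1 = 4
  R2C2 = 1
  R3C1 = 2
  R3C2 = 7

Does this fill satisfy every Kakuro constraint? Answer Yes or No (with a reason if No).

No — the down run R1C2–R3C2 sums to 15, not 14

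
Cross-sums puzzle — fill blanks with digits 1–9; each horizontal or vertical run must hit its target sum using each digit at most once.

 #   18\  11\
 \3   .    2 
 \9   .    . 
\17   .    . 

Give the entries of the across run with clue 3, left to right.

3 in 2 cells must be {1,2}; 17 in 2 cells must be {8,9}.
R1C1 = 3 − 2 = 1 completes the 3 across.
Given what's placed, R2C1 must be 8 to fit the 9 across and 18 down.
R2C2 = 9 − 8 = 1 completes the 9 across.
R3C1 = 18 − 9 = 9 completes the 18 down.
R3C2 = 17 − 9 = 8 completes the 17 across.

1 2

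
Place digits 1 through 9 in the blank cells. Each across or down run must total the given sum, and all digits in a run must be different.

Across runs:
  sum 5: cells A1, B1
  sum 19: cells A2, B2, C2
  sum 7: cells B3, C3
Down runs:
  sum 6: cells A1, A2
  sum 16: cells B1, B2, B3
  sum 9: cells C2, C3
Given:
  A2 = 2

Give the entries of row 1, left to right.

4 1

A1 = 6 − 2 = 4 completes the 6 down.
B1 = 5 − 4 = 1 completes the 5 across.
Given what's placed, C2 must be 8 to fit the 19 across and 9 down.
B3 = 6: the only remaining digit allowed by both the 7 across and the 16 down.
C3 = 7 − 6 = 1 completes the 7 across.
B2 = 19 − 10 = 9 completes the 19 across.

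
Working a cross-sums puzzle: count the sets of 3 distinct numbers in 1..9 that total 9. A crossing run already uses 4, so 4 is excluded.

2

3 distinct digits from 1–9 sum between 6 and 24.
Dropping sets that contain 4.
Enumerating: {1,2,6}, {1,3,5}.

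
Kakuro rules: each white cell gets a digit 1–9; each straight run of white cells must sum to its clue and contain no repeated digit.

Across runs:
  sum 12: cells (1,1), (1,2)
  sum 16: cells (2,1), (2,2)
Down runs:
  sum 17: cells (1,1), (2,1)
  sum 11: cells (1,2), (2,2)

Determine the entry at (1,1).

16 in 2 cells must be {7,9}; 17 in 2 cells must be {8,9}.
The 16 across and the 17 down share only 9, so (2,1) = 9.
(2,2) = 16 − 9 = 7 completes the 16 across.
(1,1) = 17 − 9 = 8 completes the 17 down.
(1,2) = 12 − 8 = 4 completes the 12 across.

8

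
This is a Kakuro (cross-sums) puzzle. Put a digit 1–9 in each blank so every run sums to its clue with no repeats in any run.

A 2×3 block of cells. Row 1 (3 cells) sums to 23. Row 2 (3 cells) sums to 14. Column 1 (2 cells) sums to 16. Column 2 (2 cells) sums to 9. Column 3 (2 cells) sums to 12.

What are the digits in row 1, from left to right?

23 in 3 cells must be {6,8,9}; 16 in 2 cells must be {7,9}.
The 23 across and the 16 down share only 9, so (1,1) = 9.
Given what's placed, (1,3) must be 8 to fit the 23 across and 12 down.
(2,1) = 16 − 9 = 7 completes the 16 down.
(2,3) = 12 − 8 = 4 completes the 12 down.
(1,2) = 23 − 17 = 6 completes the 23 across.
(2,2) = 14 − 11 = 3 completes the 14 across.

9 6 8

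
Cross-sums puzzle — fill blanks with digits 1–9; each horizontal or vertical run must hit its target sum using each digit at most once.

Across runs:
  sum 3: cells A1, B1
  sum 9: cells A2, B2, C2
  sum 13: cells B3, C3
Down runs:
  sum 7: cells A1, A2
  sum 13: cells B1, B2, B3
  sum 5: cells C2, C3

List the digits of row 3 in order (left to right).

9 4

3 in 2 cells must be {1,2}.
The 13 across and the 5 down share only 4, so C3 = 4.
C2 = 5 − 4 = 1 completes the 5 down.
B3 = 13 − 4 = 9 completes the 13 across.
B1 = 1: the only remaining digit allowed by both the 3 across and the 13 down.
B2 = 13 − 10 = 3 completes the 13 down.
A1 = 3 − 1 = 2 completes the 3 across.
A2 = 9 − 4 = 5 completes the 9 across.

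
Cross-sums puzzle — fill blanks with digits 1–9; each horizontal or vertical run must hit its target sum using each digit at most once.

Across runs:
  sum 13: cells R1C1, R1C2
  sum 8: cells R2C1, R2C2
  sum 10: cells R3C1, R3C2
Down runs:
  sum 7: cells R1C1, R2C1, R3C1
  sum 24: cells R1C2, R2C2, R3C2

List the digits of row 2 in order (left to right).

1 7

7 in 3 cells must be {1,2,4}; 24 in 3 cells must be {7,8,9}.
The 13 across and the 7 down share only 4, so R1C1 = 4.
R1C2 = 13 − 4 = 9 completes the 13 across.
Given what's placed, R2C2 must be 7 to fit the 8 across and 24 down.
R3C2 = 24 − 16 = 8 completes the 24 down.
R2C1 = 8 − 7 = 1 completes the 8 across.
R3C1 = 10 − 8 = 2 completes the 10 across.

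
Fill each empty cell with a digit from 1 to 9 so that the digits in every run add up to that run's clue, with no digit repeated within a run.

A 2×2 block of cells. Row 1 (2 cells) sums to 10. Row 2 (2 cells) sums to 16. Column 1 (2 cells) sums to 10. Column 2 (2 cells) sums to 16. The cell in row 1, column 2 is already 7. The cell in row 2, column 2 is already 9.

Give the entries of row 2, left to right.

16 in 2 cells must be {7,9}.
(1,1) = 10 − 7 = 3 completes the 10 across.
(2,1) = 16 − 9 = 7 completes the 16 across.

7, 9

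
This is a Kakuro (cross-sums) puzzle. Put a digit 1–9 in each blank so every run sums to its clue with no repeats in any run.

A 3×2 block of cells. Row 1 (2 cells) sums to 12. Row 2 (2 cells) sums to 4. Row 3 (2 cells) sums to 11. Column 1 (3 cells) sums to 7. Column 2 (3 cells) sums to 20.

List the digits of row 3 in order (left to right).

2, 9

4 in 2 cells must be {1,3}; 7 in 3 cells must be {1,2,4}.
The 12 across and the 7 down share only 4, so (1,1) = 4.
(1,2) = 12 − 4 = 8 completes the 12 across.
Given what's placed, (2,1) must be 1 to fit the 4 across and 7 down.
(2,2) = 4 − 1 = 3 completes the 4 across.
(3,1) = 7 − 5 = 2 completes the 7 down.
(3,2) = 11 − 2 = 9 completes the 11 across.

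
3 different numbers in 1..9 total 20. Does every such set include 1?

No

Counterexample: {3,8,9} sums to 20 without using 1.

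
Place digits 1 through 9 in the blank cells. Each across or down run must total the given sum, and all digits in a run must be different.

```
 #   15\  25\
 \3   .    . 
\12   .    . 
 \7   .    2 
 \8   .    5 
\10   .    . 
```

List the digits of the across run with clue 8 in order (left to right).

3 in 2 cells must be {1,2}; 15 in 5 cells must be {1,2,3,4,5}.
Given what's placed, R1C2 must be 1 to fit the 3 across and 25 down.
R3C1 = 7 − 2 = 5 completes the 7 across.
R4C1 = 8 − 5 = 3 completes the 8 across.

3 5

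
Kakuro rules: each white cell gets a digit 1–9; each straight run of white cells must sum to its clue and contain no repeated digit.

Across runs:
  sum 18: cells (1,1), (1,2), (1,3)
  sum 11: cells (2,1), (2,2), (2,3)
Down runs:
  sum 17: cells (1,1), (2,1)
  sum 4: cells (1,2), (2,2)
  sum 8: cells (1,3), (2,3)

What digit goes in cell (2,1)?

17 in 2 cells must be {8,9}; 4 in 2 cells must be {1,3}.
The 11 across and the 17 down share only 8, so (2,1) = 8.
Given what's placed, (2,2) must be 1 to fit the 11 across and 4 down.
(2,3) = 11 − 9 = 2 completes the 11 across.
(1,1) = 17 − 8 = 9 completes the 17 down.
(1,2) = 4 − 1 = 3 completes the 4 down.
(1,3) = 18 − 12 = 6 completes the 18 across.

8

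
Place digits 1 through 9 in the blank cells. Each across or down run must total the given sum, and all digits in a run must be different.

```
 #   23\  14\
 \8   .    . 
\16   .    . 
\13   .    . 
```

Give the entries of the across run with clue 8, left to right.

16 in 2 cells must be {7,9}; 23 in 3 cells must be {6,8,9}.
The 8 across and the 23 down share only 6, so R1C1 = 6.
R1C2 = 8 − 6 = 2 completes the 8 across.
Given what's placed, R2C1 must be 9 to fit the 16 across and 23 down.
R2C2 = 16 − 9 = 7 completes the 16 across.
R3C1 = 23 − 15 = 8 completes the 23 down.
R3C2 = 13 − 8 = 5 completes the 13 across.

6 2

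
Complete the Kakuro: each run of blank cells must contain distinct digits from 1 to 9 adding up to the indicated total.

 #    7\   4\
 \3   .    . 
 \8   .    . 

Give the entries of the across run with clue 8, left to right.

3 in 2 cells must be {1,2}; 4 in 2 cells must be {1,3}.
The 3 across and the 4 down share only 1, so R1C2 = 1.
R2C2 = 4 − 1 = 3 completes the 4 down.
R1C1 = 3 − 1 = 2 completes the 3 across.
R2C1 = 8 − 3 = 5 completes the 8 across.

5 3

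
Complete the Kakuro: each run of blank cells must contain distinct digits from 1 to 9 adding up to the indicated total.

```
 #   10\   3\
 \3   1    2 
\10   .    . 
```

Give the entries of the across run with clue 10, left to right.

9 1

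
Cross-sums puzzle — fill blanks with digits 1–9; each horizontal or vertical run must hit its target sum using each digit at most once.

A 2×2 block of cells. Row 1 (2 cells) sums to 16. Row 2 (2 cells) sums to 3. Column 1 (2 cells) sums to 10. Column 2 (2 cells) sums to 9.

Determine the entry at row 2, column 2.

2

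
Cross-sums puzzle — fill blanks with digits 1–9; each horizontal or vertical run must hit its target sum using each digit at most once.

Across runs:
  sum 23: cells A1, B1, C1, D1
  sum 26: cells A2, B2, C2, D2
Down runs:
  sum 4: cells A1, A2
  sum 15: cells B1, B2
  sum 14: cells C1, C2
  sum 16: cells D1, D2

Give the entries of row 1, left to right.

4 in 2 cells must be {1,3}; 16 in 2 cells must be {7,9}.
Only 3 fits A2 under both its across sum 26 and down sum 4.
Given what's placed, D2 must be 9 to fit the 26 across and 16 down.
A1 = 4 − 3 = 1 completes the 4 down.
D1 = 16 − 9 = 7 completes the 16 down.
No cell is forced outright now. B2 can only be 6 or 8 (the digits allowed by both its 26 across and its 15 down). If B2 = 8: then B1 would have to be in {6,9} for the 23 across but in {7} for the 15 down — contradiction. So B2 = 6.
B1 = 15 − 6 = 9 completes the 15 down.
C1 = 23 − 17 = 6 completes the 23 across.

1 9 6 7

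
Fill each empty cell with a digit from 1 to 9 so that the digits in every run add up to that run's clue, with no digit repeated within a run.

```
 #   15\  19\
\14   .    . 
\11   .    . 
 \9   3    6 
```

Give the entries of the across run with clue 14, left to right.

Nothing is forced directly, so branch on R1C1, whose candidates are 5 or 8. If R1C1 = 8: then R1C2 would have to be in {6} for the 14 across but in {4,5,8,9} for the 19 down — contradiction. So R1C1 = 5.
R1C2 = 14 − 5 = 9 completes the 14 across.
R2C1 = 15 − 8 = 7 completes the 15 down.
R2C2 = 11 − 7 = 4 completes the 11 across.

5, 9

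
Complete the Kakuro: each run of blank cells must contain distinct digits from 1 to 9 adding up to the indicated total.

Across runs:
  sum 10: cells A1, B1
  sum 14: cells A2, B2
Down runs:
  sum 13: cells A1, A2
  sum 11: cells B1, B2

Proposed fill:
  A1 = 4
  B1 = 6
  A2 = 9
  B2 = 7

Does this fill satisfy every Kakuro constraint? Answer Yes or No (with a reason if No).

No — the down run B1–B2 sums to 13, not 11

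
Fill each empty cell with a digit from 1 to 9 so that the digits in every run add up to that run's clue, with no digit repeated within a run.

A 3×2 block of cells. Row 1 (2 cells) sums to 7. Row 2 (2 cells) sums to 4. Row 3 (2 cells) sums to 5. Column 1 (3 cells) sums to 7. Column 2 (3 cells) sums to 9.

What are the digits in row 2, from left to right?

1 3

4 in 2 cells must be {1,3}; 7 in 3 cells must be {1,2,4}.
The 4 across and the 7 down share only 1, so (2,1) = 1.
(2,2) = 4 − 1 = 3 completes the 4 across.
Nothing is forced directly, so branch on (1,1), whose candidates are 2 or 4. If (1,1) = 4: then (1,2) would have to be in {3} for the 7 across but in {1,2,4,5} for the 9 down — contradiction. So (1,1) = 2.
(1,2) = 7 − 2 = 5 completes the 7 across.
(3,1) = 7 − 3 = 4 completes the 7 down.
(3,2) = 5 − 4 = 1 completes the 5 across.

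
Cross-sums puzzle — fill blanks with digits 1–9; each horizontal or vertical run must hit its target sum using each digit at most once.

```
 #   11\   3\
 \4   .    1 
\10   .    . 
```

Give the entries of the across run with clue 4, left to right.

4 in 2 cells must be {1,3}; 3 in 2 cells must be {1,2}.
R1C1 = 4 − 1 = 3 completes the 4 across.
R2C1 = 11 − 3 = 8 completes the 11 down.
R2C2 = 10 − 8 = 2 completes the 10 across.

3, 1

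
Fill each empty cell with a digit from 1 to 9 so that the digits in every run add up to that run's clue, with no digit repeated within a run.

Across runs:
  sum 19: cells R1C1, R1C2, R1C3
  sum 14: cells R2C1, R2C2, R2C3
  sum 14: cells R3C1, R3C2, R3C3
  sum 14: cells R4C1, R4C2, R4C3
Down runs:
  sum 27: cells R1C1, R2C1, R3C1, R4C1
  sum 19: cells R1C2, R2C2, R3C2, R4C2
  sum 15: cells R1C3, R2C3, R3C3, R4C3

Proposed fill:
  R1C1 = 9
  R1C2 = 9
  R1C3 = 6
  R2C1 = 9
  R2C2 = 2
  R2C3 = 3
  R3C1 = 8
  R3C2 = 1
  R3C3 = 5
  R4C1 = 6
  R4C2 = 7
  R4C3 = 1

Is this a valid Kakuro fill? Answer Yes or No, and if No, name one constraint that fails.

No — the down run R1C1–R4C1 sums to 32, not 27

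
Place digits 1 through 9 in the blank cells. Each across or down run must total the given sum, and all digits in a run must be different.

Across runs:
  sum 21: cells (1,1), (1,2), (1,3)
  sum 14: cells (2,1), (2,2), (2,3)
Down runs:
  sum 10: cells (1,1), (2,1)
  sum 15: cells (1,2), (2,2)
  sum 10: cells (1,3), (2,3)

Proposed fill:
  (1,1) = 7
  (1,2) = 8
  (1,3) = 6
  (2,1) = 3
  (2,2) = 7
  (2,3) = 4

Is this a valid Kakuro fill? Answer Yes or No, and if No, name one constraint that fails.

Yes

Across: 7+8+6=21; 3+7+4=14. Down: 7+3=10; 8+7=15; 6+4=10. No digit repeats within any run.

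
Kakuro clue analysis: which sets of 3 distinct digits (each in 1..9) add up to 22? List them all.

3 distinct digits from 1–9 sum between 6 and 24.

{5,8,9}; {6,7,9}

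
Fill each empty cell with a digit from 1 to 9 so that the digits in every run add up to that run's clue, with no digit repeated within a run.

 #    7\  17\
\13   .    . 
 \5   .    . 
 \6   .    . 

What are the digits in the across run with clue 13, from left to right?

4 9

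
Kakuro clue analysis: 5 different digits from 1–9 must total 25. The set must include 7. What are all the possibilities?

{1,2,6,7,9}; {1,3,5,7,9}; {1,3,6,7,8}; {1,4,5,7,8}; {2,3,4,7,9}; {2,3,5,7,8}; {3,4,5,6,7}

5 distinct digits from 1–9 sum between 15 and 35.
Keeping only sets containing 7.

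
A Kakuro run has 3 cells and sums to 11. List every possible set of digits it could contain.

3 distinct digits from 1–9 sum between 6 and 24.

{1,2,8}; {1,3,7}; {1,4,6}; {2,3,6}; {2,4,5}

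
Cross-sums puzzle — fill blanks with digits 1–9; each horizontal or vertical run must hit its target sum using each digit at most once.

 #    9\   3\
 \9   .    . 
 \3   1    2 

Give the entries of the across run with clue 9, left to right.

3 in 2 cells must be {1,2}.
R1C1 = 9 − 1 = 8 completes the 9 down.
R1C2 = 9 − 8 = 1 completes the 9 across.

8 1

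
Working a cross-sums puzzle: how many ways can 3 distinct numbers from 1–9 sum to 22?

3 distinct digits from 1–9 sum between 6 and 24.
Enumerating: {5,8,9}, {6,7,9}.

2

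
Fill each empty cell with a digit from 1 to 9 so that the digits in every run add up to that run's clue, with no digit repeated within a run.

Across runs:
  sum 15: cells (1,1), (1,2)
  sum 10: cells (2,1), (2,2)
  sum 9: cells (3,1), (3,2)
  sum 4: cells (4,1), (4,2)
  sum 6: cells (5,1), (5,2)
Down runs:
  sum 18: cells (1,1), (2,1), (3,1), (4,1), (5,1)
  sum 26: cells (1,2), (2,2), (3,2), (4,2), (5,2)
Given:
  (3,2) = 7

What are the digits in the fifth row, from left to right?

5 1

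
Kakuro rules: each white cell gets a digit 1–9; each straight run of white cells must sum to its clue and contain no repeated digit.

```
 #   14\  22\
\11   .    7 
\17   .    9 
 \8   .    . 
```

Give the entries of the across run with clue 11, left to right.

17 in 2 cells must be {8,9}.
R1C1 = 11 − 7 = 4 completes the 11 across.
R2C1 = 17 − 9 = 8 completes the 17 across.
R3C1 = 14 − 12 = 2 completes the 14 down.
R3C2 = 8 − 2 = 6 completes the 8 across.

4 7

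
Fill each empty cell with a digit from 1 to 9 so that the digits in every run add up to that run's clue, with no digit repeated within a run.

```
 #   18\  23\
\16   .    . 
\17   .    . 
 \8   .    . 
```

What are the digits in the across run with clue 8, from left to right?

2 6

16 in 2 cells must be {7,9}; 17 in 2 cells must be {8,9}; 23 in 3 cells must be {6,8,9}.
The 16 across and the 23 down share only 9, so R1C2 = 9.
Given what's placed, R2C2 must be 8 to fit the 17 across and 23 down.
R3C2 = 23 − 17 = 6 completes the 23 down.
R1C1 = 16 − 9 = 7 completes the 16 across.
R2C1 = 17 − 8 = 9 completes the 17 across.
R3C1 = 8 − 6 = 2 completes the 8 across.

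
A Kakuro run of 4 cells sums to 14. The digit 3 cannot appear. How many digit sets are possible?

2

4 distinct digits from 1–9 sum between 10 and 30.
Dropping sets that contain 3.
Enumerating: {1,2,4,7}, {1,2,5,6}.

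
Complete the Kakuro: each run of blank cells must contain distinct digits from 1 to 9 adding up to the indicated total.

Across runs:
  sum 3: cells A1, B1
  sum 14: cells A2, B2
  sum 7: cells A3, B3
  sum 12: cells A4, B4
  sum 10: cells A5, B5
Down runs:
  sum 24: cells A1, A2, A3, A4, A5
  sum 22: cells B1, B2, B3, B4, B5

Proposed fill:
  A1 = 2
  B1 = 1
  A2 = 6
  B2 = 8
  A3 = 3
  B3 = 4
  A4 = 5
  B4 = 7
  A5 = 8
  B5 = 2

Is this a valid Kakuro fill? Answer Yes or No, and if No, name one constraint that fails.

Across: 2+1=3; 6+8=14; 3+4=7; 5+7=12; 8+2=10. Down: 2+6+3+5+8=24; 1+8+4+7+2=22. No digit repeats within any run.

Yes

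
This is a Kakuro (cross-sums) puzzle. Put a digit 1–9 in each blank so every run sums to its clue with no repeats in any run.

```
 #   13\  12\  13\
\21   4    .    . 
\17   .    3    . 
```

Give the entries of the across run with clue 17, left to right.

9 3 5

R1C2 = 12 − 3 = 9 completes the 12 down.
R1C3 = 21 − 13 = 8 completes the 21 across.
R2C1 = 13 − 4 = 9 completes the 13 down.
R2C3 = 17 − 12 = 5 completes the 17 across.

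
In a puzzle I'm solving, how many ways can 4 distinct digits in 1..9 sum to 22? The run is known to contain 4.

5

4 distinct digits from 1–9 sum between 10 and 30.
Keeping only sets containing 4.
Enumerating: {1,4,8,9}, {2,4,7,9}, {3,4,6,9}, {3,4,7,8}, {4,5,6,7}.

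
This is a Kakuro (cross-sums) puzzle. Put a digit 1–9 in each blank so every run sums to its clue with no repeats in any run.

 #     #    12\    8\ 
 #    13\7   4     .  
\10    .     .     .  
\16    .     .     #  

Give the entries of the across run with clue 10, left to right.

4 1 5

16 in 2 cells must be {7,9}.
R1C3 = 7 − 4 = 3 completes the 7 across.
R2C3 = 8 − 3 = 5 completes the 8 down.
Given what's placed, R3C2 must be 7 to fit the 16 across and 12 down.
R2C1 = 4: the only remaining digit allowed by both the 10 across and the 13 down.
R2C2 = 10 − 9 = 1 completes the 10 across.
R3C1 = 16 − 7 = 9 completes the 16 across.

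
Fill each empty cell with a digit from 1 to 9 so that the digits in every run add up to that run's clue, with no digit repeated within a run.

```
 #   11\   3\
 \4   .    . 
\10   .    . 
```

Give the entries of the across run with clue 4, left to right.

4 in 2 cells must be {1,3}; 3 in 2 cells must be {1,2}.
The 4 across and the 11 down share only 3, so R1C1 = 3.
R1C2 = 4 − 3 = 1 completes the 4 across.
R2C1 = 11 − 3 = 8 completes the 11 down.
R2C2 = 10 − 8 = 2 completes the 10 across.

3 1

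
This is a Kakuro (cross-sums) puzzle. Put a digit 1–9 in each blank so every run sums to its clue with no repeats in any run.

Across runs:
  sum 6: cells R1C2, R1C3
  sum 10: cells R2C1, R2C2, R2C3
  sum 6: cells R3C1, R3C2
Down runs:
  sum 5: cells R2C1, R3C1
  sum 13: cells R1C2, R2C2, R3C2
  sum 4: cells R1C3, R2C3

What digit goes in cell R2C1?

4 in 2 cells must be {1,3}.
The 6 across and the 4 down share only 1, so R1C3 = 1.
R2C3 = 4 − 1 = 3 completes the 4 down.
R1C2 = 6 − 1 = 5 completes the 6 across.
No cell is forced outright now. R2C1 can only be 1 or 2 (the digits allowed by both its 10 across and its 5 down). If R2C1 = 2: then R2C2 would have to be in {5} for the 10 across but in {1,2,6,7} for the 13 down — contradiction. So R2C1 = 1.
R2C2 = 10 − 4 = 6 completes the 10 across.
R3C1 = 5 − 1 = 4 completes the 5 down.
R3C2 = 6 − 4 = 2 completes the 6 across.

1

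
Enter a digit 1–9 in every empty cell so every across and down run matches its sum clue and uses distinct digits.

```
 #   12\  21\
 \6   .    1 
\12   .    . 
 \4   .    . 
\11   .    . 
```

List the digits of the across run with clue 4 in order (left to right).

1, 3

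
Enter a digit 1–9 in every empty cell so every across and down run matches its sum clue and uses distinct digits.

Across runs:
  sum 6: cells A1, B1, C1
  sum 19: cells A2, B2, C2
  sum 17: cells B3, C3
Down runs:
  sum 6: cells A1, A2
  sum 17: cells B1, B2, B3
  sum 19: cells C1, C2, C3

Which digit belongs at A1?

6 in 3 cells must be {1,2,3}; 17 in 2 cells must be {8,9}.
Nothing is forced directly, so branch on A1, whose candidates are 1 or 2. If A1 = 2: that forces C1 = 3, A2 = 4, C3 = 9, B1 = 1, C2 = 7, after which B3 would have to be in {8} for the 17 across but in {7,9} for the 17 down — contradiction. So A1 = 1.

1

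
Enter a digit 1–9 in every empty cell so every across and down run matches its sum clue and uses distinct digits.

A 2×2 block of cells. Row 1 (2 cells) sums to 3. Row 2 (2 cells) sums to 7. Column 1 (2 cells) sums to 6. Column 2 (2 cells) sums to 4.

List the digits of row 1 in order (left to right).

3 in 2 cells must be {1,2}; 4 in 2 cells must be {1,3}.
The 3 across and the 4 down share only 1, so (1,2) = 1.
(2,2) = 4 − 1 = 3 completes the 4 down.
(1,1) = 3 − 1 = 2 completes the 3 across.
(2,1) = 7 − 3 = 4 completes the 7 across.

2 1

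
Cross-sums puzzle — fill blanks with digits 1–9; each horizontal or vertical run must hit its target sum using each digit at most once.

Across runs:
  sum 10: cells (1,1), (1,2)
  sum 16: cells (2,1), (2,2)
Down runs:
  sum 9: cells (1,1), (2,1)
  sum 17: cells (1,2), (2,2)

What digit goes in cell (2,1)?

16 in 2 cells must be {7,9}; 17 in 2 cells must be {8,9}.
The 16 across and the 9 down share only 7, so (2,1) = 7.
(2,2) = 16 − 7 = 9 completes the 16 across.
(1,1) = 9 − 7 = 2 completes the 9 down.
(1,2) = 10 − 2 = 8 completes the 10 across.

7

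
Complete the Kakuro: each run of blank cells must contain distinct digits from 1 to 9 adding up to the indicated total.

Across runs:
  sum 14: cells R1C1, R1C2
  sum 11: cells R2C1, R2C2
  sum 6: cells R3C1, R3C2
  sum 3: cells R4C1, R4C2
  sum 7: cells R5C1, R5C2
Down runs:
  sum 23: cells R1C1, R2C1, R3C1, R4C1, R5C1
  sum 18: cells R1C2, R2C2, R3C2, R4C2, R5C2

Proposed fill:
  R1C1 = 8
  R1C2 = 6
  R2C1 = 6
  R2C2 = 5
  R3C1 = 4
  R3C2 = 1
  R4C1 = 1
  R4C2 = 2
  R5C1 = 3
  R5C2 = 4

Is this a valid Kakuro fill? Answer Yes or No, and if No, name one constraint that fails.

No — the across run R3C1–R3C2 sums to 5, not 6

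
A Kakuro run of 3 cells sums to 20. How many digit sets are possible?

4

3 distinct digits from 1–9 sum between 6 and 24.
Enumerating: {3,8,9}, {4,7,9}, {5,6,9}, {5,7,8}.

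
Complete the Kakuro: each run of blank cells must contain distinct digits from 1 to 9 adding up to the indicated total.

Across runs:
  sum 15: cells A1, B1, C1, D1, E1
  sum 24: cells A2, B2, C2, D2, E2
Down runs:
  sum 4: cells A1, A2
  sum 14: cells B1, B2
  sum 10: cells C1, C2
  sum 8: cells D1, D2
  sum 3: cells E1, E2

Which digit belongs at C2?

6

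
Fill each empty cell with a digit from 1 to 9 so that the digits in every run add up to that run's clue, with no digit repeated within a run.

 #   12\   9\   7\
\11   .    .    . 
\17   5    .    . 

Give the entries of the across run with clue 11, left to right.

R1C1 = 12 − 5 = 7 completes the 12 down.
Nothing is forced directly, so branch on R2C3, whose candidates are 3 or 4. If R2C3 = 3: then R1C3 would have to be in {1,3} for the 11 across but in {4} for the 7 down — contradiction. So R2C3 = 4.
R1C3 = 7 − 4 = 3 completes the 7 down.
R2C2 = 17 − 9 = 8 completes the 17 across.
R1C2 = 11 − 10 = 1 completes the 11 across.

7 1 3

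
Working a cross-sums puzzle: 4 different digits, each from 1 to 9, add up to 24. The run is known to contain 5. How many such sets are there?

4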